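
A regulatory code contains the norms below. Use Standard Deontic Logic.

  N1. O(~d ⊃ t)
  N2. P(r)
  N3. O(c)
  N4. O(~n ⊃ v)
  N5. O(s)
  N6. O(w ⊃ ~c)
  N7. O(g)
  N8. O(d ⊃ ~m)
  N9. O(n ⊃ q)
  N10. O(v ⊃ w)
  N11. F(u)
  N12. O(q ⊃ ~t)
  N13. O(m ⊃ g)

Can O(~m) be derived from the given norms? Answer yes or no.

Yes

From premise 3 we have O(c).
The contrapositive of premise 6 (O(w ⊃ ~c)) is O(c ⊃ ~w), and O(c) is already established, so O(~w).
Premise 10, O(v ⊃ w), contraposes to O(~w ⊃ ~v); with O(~w) we get O(~v).
The contrapositive of premise 4 (O(~n ⊃ v)) is O(~v ⊃ n), and O(~v) is already established, so O(n).
From O(n) and premise 9, O(n ⊃ q), we obtain O(q).
From O(q) and premise 12, O(q ⊃ ~t), we obtain O(~t).
Premise 1 is O(~d ⊃ t); contrapositively O(~t ⊃ d). Since O(~t) holds, K gives O(d).
Applying K to premise 8 (O(d ⊃ ~m)) and O(d) yields O(~m).
Premises 2, 5, 7, 11, 13 do not contribute to this derivation.
So O(~m) follows.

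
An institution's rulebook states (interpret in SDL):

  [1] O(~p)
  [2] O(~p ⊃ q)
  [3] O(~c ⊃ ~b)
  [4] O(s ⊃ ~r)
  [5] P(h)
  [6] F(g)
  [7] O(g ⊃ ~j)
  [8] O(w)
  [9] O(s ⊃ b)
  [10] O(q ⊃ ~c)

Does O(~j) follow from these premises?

No

Premise 7 is O(g ⊃ ~j), but O(g) is not derivable from the premises, so it does not yield O(~j).
No other premise forces O(~j). An ideal world satisfying every premise can still have ~j false, so O(~j) is not derivable.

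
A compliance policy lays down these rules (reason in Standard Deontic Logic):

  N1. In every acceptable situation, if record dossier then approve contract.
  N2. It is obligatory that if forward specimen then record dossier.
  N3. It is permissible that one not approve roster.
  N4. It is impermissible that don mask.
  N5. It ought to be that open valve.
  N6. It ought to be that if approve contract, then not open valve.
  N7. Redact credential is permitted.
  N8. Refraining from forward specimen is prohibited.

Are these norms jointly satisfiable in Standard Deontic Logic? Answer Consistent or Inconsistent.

From premise 5 we have O(open_valve).
Premise 6, O(approve_contract → ¬open_valve), contraposes to O(open_valve → ¬approve_contract); with O(open_valve) we get O(¬approve_contract).
Premise 1 is O(record_dossier → approve_contract); contrapositively O(¬approve_contract → ¬record_dossier). Since O(¬approve_contract) holds, K gives O(¬record_dossier).
Premise 2 is O(forward_specimen → record_dossier); contrapositively O(¬record_dossier → ¬forward_specimen). Since O(¬record_dossier) holds, K gives O(¬forward_specimen).
Yet premise 8 is F(¬forward_specimen), i.e. O(forward_specimen).
We now have both O(¬forward_specimen) and O(forward_specimen) — forward_specimen is simultaneously obligatory and forbidden, violating the D-axiom.

Inconsistent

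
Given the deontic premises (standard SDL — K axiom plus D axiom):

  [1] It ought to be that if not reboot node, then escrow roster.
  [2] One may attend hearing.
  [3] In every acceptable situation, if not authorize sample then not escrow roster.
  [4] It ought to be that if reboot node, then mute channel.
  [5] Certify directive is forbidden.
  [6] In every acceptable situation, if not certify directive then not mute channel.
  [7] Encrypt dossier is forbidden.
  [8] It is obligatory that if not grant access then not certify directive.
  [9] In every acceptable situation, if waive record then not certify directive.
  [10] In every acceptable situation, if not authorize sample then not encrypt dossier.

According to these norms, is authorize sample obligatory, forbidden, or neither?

Premise 5 is F(certify_directive), i.e. O(¬certify_directive).
Applying K to premise 6 (O(¬certify_directive → ¬mute_channel)) and O(¬certify_directive) yields O(¬mute_channel).
Premise 4, O(reboot_node → mute_channel), contraposes to O(¬mute_channel → ¬reboot_node); with O(¬mute_channel) we get O(¬reboot_node).
From O(¬reboot_node) and premise 1, O(¬reboot_node → escrow_roster), we obtain O(escrow_roster).
Premise 3 is O(¬authorize_sample → ¬escrow_roster); contrapositively O(escrow_roster → authorize_sample). Since O(escrow_roster) holds, K gives O(authorize_sample).
Premises 2, 7, 8, 9, 10 do not contribute to this derivation.
Hence authorize_sample is obligatory.

Obligatory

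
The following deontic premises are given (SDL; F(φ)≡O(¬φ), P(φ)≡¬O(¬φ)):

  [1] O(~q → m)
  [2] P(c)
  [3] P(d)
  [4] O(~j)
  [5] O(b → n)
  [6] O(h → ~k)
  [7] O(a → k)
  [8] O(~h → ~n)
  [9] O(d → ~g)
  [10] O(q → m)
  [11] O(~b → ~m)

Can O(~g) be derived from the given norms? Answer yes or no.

No

Premise 9 is O(d → ~g), but O(d) is not derivable from the premises (the permission P(d) asserts only ~O(~d), not O(d)), so it does not yield O(~g).
No other premise forces O(~g). An ideal world satisfying every premise can still have ~g false, so O(~g) is not derivable.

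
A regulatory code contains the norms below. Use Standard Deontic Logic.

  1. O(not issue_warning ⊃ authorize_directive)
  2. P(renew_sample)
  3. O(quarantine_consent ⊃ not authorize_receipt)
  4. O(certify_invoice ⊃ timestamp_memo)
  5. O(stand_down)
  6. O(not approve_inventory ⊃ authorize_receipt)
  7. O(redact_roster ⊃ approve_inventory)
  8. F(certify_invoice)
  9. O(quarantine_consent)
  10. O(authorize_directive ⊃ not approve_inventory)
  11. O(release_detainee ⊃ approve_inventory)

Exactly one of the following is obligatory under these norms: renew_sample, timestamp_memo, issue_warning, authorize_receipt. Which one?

issue_warning

Premise 9 states O(quarantine_consent) outright.
Applying K to premise 3 (O(quarantine_consent ⊃ not authorize_receipt)) and O(quarantine_consent) yields O(not authorize_receipt).
Premise 6 is O(not approve_inventory ⊃ authorize_receipt); contrapositively O(not authorize_receipt ⊃ approve_inventory). Since O(not authorize_receipt) holds, K gives O(approve_inventory).
Premise 10 is O(authorize_directive ⊃ not approve_inventory); contrapositively O(approve_inventory ⊃ not authorize_directive). Since O(approve_inventory) holds, K gives O(not authorize_directive).
Premise 1 is O(not issue_warning ⊃ authorize_directive); contrapositively O(not authorize_directive ⊃ issue_warning). Since O(not authorize_directive) holds, K gives O(issue_warning).
So O(issue_warning) holds — issue_warning is obligatory. None of the other listed options is made obligatory by any chain of premises.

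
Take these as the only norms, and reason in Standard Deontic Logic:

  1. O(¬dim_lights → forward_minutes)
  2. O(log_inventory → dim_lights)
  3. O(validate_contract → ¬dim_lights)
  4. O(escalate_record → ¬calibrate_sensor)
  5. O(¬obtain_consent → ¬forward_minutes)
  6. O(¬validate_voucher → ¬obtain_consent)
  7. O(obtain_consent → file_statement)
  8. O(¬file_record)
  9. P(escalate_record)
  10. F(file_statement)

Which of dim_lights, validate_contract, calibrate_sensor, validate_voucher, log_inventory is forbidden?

F(file_statement) at premise 10 means O(¬file_statement).
Premise 7, O(obtain_consent → file_statement), contraposes to O(¬file_statement → ¬obtain_consent); with O(¬file_statement) we get O(¬obtain_consent).
From O(¬obtain_consent) and premise 5, O(¬obtain_consent → ¬forward_minutes), we obtain O(¬forward_minutes).
The contrapositive of premise 1 (O(¬dim_lights → forward_minutes)) is O(¬forward_minutes → dim_lights), and O(¬forward_minutes) is already established, so O(dim_lights).
The contrapositive of premise 3 (O(validate_contract → ¬dim_lights)) is O(dim_lights → ¬validate_contract), and O(dim_lights) is already established, so O(¬validate_contract).
So O(¬validate_contract) holds, i.e. validate_contract is forbidden. None of the other listed options is forbidden under the premises.

validate_contract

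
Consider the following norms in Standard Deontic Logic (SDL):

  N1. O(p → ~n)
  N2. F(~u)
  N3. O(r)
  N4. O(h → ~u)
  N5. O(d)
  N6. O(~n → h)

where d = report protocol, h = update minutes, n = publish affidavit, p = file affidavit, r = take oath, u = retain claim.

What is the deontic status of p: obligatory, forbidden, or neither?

Premise 2 is F(~u), i.e. O(u).
Premise 4, O(h → ~u), contraposes to O(u → ~h); with O(u) we get O(~h).
Premise 6 is O(~n → h); contrapositively O(~h → n). Since O(~h) holds, K gives O(n).
The contrapositive of premise 1 (O(p → ~n)) is O(n → ~p), and O(n) is already established, so O(~p).
Premises 3, 5 do not contribute to this derivation.
Thus O(~p), which is F(p): p is forbidden.

Forbidden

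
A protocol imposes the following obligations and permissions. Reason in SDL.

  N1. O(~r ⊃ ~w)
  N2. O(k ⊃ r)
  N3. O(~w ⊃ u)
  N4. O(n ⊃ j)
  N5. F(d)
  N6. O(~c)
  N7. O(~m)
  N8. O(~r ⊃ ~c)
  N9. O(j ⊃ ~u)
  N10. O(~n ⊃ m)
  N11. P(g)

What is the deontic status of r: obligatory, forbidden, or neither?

Obligatory

Premise 7 states O(~m) outright.
Premise 10 is O(~n ⊃ m); contrapositively O(~m ⊃ n). Since O(~m) holds, K gives O(n).
Applying K to premise 4 (O(n ⊃ j)) and O(n) yields O(j).
With premise 9, O(j ⊃ ~u), the K-axiom yields O(~u).
Premise 3 is O(~w ⊃ u); contrapositively O(~u ⊃ w). Since O(~u) holds, K gives O(w).
Premise 1 is O(~r ⊃ ~w); contrapositively O(w ⊃ r). Since O(w) holds, K gives O(r).
Premises 2, 5, 6, 8, 11 do not contribute to this derivation.
Hence r is obligatory.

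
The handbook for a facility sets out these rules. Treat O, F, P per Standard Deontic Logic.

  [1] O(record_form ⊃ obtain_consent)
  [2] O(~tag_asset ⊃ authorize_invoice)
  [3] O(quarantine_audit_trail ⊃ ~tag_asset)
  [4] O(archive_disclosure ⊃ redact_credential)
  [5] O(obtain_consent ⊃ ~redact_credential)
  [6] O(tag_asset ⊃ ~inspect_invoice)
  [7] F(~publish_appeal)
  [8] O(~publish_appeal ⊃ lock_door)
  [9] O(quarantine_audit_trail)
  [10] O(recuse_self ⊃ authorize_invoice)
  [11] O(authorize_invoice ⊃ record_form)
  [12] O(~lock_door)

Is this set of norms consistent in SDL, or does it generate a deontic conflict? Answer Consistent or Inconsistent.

Premise 8 is O(~publish_appeal ⊃ lock_door), but O(~publish_appeal) is not derivable from the premises, so it does not yield O(lock_door).
So O(lock_door) is not derivable, and the apparent clash with O(~lock_door) does not arise.
A world satisfying every obligation exists (e.g. archive_disclosure=false, authorize_invoice=true, inspect_invoice=false, lock_door=false, obtain_consent=true, publish_appeal=true, quarantine_audit_trail=true, record_form=true, recuse_self=false, redact_credential=false, tag_asset=false); no atom is both obligatory and forbidden, so the set is consistent.

Consistent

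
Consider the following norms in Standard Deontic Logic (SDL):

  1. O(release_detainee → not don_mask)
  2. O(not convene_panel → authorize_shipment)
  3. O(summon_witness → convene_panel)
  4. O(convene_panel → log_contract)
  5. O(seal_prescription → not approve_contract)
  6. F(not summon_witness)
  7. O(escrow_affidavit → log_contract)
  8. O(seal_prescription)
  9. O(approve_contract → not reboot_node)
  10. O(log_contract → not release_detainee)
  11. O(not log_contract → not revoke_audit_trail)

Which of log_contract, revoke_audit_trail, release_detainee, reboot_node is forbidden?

release_detainee

Premise 6, F(not summon_witness), is equivalent to O(summon_witness).
From O(summon_witness) and premise 3, O(summon_witness → convene_panel), we obtain O(convene_panel).
With premise 4, O(convene_panel → log_contract), the K-axiom yields O(log_contract).
Applying K to premise 10 (O(log_contract → not release_detainee)) and O(log_contract) yields O(not release_detainee).
So O(not release_detainee) holds, i.e. release_detainee is forbidden. None of the other listed options is forbidden under the premises.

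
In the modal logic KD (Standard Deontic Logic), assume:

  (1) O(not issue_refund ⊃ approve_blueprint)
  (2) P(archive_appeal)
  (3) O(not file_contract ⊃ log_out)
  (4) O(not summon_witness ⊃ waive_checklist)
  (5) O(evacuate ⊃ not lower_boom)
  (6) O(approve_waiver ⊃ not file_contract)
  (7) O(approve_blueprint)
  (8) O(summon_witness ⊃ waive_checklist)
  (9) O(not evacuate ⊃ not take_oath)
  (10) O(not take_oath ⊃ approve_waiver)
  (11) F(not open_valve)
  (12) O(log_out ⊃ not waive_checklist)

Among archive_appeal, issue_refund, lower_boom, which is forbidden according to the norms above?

lower_boom

Premises 4 and 8 are O(not summon_witness ⊃ waive_checklist) and O(summon_witness ⊃ waive_checklist); every ideal world satisfies not summon_witness or summon_witness, so in either case waive_checklist holds — hence O(waive_checklist).
Premise 12 is O(log_out ⊃ not waive_checklist); contrapositively O(waive_checklist ⊃ not log_out). Since O(waive_checklist) holds, K gives O(not log_out).
Premise 3 is O(not file_contract ⊃ log_out); contrapositively O(not log_out ⊃ file_contract). Since O(not log_out) holds, K gives O(file_contract).
Premise 6 is O(approve_waiver ⊃ not file_contract); contrapositively O(file_contract ⊃ not approve_waiver). Since O(file_contract) holds, K gives O(not approve_waiver).
Premise 10, O(not take_oath ⊃ approve_waiver), contraposes to O(not approve_waiver ⊃ take_oath); with O(not approve_waiver) we get O(take_oath).
Premise 9, O(not evacuate ⊃ not take_oath), contraposes to O(take_oath ⊃ evacuate); with O(take_oath) we get O(evacuate).
Premise 5 is O(evacuate ⊃ not lower_boom); since O(evacuate), deontic closure gives O(not lower_boom).
So O(not lower_boom) holds, i.e. lower_boom is forbidden. None of the other listed options is forbidden under the premises.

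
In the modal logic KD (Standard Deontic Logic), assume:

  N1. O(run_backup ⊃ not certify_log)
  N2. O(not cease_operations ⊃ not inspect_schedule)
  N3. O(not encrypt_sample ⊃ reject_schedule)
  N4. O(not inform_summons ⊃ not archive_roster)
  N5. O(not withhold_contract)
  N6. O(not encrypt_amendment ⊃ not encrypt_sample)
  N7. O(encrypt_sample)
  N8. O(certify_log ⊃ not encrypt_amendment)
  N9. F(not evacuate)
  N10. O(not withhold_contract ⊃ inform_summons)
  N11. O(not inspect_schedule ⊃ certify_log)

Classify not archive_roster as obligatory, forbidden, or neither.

Neither

Premise 4 is O(not inform_summons ⊃ not archive_roster), but O(not inform_summons) is not derivable from the premises, so it does not yield O(not archive_roster).
No premise or chain of K-axiom applications forces O(not archive_roster), and none forces O(archive_roster). So not archive_roster is neither obligatory nor forbidden under these norms.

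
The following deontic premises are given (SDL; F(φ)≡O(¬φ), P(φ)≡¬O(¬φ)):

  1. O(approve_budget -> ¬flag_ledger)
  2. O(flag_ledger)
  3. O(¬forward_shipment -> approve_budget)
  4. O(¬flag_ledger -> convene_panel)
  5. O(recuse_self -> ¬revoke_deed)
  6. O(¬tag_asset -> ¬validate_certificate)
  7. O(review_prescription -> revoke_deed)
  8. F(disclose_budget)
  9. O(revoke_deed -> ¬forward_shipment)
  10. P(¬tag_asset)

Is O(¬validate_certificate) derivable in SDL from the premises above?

Premise 6 is O(¬tag_asset -> ¬validate_certificate), but O(¬tag_asset) is not derivable from the premises (the permission P(¬tag_asset) asserts only ¬O(tag_asset), not O(¬tag_asset)), so it does not yield O(¬validate_certificate).
No other premise forces O(¬validate_certificate). An ideal world satisfying every premise can still have ¬validate_certificate false, so O(¬validate_certificate) is not derivable.

No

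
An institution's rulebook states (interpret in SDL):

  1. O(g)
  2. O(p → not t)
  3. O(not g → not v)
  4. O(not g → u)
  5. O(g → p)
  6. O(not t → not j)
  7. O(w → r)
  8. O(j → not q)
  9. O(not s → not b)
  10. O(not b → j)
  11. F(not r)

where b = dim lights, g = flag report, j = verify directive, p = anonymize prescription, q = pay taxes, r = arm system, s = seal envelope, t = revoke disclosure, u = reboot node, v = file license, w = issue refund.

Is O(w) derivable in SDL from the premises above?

Premise 7 is O(w → r); even if O(r) held, inferring O(w) would be affirming the consequent — invalid.
No other premise forces O(w). An ideal world satisfying every premise can still have w false, so O(w) is not derivable.

No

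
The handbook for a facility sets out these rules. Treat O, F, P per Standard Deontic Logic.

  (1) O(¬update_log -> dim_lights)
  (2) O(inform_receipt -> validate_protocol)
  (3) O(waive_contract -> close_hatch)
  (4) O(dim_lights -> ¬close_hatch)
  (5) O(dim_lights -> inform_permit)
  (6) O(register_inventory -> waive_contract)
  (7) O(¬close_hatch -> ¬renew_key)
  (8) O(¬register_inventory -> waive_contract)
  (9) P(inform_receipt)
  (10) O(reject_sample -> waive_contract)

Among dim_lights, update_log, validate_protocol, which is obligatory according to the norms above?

Premises 6 and 8 are O(register_inventory -> waive_contract) and O(¬register_inventory -> waive_contract); every ideal world satisfies register_inventory or ¬register_inventory, so in either case waive_contract holds — hence O(waive_contract).
With premise 3, O(waive_contract -> close_hatch), the K-axiom yields O(close_hatch).
Premise 4, O(dim_lights -> ¬close_hatch), contraposes to O(close_hatch -> ¬dim_lights); with O(close_hatch) we get O(¬dim_lights).
Premise 1 is O(¬update_log -> dim_lights); contrapositively O(¬dim_lights -> update_log). Since O(¬dim_lights) holds, K gives O(update_log).
So O(update_log) holds — update_log is obligatory. None of the other listed options is made obligatory by any chain of premises.

update_log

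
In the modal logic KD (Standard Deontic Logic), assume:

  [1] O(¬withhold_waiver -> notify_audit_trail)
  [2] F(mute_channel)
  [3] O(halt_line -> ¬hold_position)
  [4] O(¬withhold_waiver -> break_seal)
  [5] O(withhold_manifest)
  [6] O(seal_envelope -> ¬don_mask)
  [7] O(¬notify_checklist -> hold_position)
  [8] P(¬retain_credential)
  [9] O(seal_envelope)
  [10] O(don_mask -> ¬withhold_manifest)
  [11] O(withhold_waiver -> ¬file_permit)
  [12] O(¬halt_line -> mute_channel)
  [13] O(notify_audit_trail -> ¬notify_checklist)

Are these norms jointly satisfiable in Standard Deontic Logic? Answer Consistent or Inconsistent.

Consistent

Premise 10 is O(don_mask -> ¬withhold_manifest), but O(don_mask) is not derivable from the premises, so it does not yield O(¬withhold_manifest).
So O(¬withhold_manifest) is not derivable, and the apparent clash with O(withhold_manifest) does not arise.
A world satisfying every obligation exists (e.g. break_seal=false, don_mask=false, file_permit=false, halt_line=true, hold_position=false, mute_channel=false, notify_audit_trail=false, notify_checklist=true, retain_credential=false, seal_envelope=true, withhold_manifest=true, withhold_waiver=true); no atom is both obligatory and forbidden, so the set is consistent.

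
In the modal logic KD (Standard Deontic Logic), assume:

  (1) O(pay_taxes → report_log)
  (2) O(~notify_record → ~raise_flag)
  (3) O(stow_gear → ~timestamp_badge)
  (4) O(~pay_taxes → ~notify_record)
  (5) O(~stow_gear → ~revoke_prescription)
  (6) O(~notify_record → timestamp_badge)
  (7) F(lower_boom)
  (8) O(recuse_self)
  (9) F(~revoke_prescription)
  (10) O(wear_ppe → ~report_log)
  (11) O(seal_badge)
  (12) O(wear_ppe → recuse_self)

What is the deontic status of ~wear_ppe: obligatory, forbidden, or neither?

Obligatory

Premise 9, F(~revoke_prescription), is equivalent to O(revoke_prescription).
The contrapositive of premise 5 (O(~stow_gear → ~revoke_prescription)) is O(revoke_prescription → stow_gear), and O(revoke_prescription) is already established, so O(stow_gear).
Applying K to premise 3 (O(stow_gear → ~timestamp_badge)) and O(stow_gear) yields O(~timestamp_badge).
Premise 6 is O(~notify_record → timestamp_badge); contrapositively O(~timestamp_badge → notify_record). Since O(~timestamp_badge) holds, K gives O(notify_record).
Premise 4, O(~pay_taxes → ~notify_record), contraposes to O(notify_record → pay_taxes); with O(notify_record) we get O(pay_taxes).
Applying K to premise 1 (O(pay_taxes → report_log)) and O(pay_taxes) yields O(report_log).
Premise 10 is O(wear_ppe → ~report_log); contrapositively O(report_log → ~wear_ppe). Since O(report_log) holds, K gives O(~wear_ppe).
Premises 2, 7, 8, 11, 12 do not contribute to this derivation.
Hence ~wear_ppe is obligatory.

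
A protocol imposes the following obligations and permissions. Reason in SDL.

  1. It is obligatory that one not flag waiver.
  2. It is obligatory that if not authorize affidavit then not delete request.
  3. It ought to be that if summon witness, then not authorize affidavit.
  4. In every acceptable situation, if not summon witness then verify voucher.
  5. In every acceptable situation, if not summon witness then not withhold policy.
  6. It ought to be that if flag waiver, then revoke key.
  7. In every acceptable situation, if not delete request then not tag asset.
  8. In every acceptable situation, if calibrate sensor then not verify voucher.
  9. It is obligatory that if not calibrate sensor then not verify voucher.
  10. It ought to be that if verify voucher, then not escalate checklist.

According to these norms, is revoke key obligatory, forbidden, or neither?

Neither

Premise 6 is O(flag_waiver → revoke_key), but O(flag_waiver) is not derivable from the premises, so it does not yield O(revoke_key).
No premise or chain of K-axiom applications forces O(revoke_key), and none forces O(¬revoke_key). So revoke_key is neither obligatory nor forbidden under these norms.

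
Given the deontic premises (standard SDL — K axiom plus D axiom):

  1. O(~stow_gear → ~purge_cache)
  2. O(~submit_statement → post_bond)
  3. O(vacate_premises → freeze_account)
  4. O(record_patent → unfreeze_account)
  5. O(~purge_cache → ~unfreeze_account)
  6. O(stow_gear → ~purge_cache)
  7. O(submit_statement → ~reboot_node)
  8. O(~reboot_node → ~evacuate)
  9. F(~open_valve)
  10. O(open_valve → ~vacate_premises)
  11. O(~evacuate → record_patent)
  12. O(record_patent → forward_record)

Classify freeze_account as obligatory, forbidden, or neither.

Premise 3 is O(vacate_premises → freeze_account), but O(vacate_premises) is not derivable from the premises, so it does not yield O(freeze_account).
No premise or chain of K-axiom applications forces O(freeze_account), and none forces O(~freeze_account). So freeze_account is neither obligatory nor forbidden under these norms.

Neither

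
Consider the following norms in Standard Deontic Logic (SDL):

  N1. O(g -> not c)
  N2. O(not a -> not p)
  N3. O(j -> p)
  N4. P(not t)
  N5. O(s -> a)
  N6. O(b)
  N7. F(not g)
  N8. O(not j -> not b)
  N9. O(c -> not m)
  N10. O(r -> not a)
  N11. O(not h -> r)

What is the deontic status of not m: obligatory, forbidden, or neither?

Premise 9 is O(c -> not m), but O(c) is not derivable from the premises, so it does not yield O(not m).
No premise or chain of K-axiom applications forces O(not m), and none forces O(m). So not m is neither obligatory nor forbidden under these norms.

Neither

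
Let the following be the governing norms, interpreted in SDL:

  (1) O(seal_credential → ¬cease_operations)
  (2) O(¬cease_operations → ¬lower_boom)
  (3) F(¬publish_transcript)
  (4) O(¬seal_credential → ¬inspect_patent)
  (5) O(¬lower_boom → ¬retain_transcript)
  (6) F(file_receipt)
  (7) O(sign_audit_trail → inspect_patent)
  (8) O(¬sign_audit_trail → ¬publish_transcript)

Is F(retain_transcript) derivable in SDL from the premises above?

Yes

F(¬publish_transcript) at premise 3 means O(publish_transcript).
Premise 8 is O(¬sign_audit_trail → ¬publish_transcript); contrapositively O(publish_transcript → sign_audit_trail). Since O(publish_transcript) holds, K gives O(sign_audit_trail).
Applying K to premise 7 (O(sign_audit_trail → inspect_patent)) and O(sign_audit_trail) yields O(inspect_patent).
Premise 4, O(¬seal_credential → ¬inspect_patent), contraposes to O(inspect_patent → seal_credential); with O(inspect_patent) we get O(seal_credential).
Premise 1 is O(seal_credential → ¬cease_operations); since O(seal_credential), deontic closure gives O(¬cease_operations).
With premise 2, O(¬cease_operations → ¬lower_boom), the K-axiom yields O(¬lower_boom).
From O(¬lower_boom) and premise 5, O(¬lower_boom → ¬retain_transcript), we obtain O(¬retain_transcript).
Premise 6 does not contribute to this derivation.
So O(¬retain_transcript) holds, i.e. F(retain_transcript). The claim follows.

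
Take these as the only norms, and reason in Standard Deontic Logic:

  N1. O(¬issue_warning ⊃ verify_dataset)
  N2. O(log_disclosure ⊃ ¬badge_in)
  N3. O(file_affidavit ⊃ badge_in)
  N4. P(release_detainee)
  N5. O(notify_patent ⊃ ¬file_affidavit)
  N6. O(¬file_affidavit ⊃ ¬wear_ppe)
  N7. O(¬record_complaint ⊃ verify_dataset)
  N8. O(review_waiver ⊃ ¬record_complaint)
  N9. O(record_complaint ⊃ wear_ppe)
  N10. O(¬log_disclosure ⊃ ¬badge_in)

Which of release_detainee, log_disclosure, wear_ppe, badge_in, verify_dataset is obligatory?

Premises 2 and 10 are O(log_disclosure ⊃ ¬badge_in) and O(¬log_disclosure ⊃ ¬badge_in); every ideal world satisfies log_disclosure or ¬log_disclosure, so in either case ¬badge_in holds — hence O(¬badge_in).
Premise 3 is O(file_affidavit ⊃ badge_in); contrapositively O(¬badge_in ⊃ ¬file_affidavit). Since O(¬badge_in) holds, K gives O(¬file_affidavit).
From O(¬file_affidavit) and premise 6, O(¬file_affidavit ⊃ ¬wear_ppe), we obtain O(¬wear_ppe).
Premise 9, O(record_complaint ⊃ wear_ppe), contraposes to O(¬wear_ppe ⊃ ¬record_complaint); with O(¬wear_ppe) we get O(¬record_complaint).
Premise 7 is O(¬record_complaint ⊃ verify_dataset); since O(¬record_complaint), deontic closure gives O(verify_dataset).
So O(verify_dataset) holds — verify_dataset is obligatory. None of the other listed options is made obligatory by any chain of premises.

verify_dataset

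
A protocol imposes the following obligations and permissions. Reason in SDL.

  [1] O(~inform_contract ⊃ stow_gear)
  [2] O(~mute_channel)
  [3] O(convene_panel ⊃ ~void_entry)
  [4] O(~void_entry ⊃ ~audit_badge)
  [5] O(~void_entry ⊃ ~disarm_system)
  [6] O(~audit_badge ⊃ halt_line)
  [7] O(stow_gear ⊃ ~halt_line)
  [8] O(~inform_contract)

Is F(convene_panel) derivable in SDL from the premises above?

Yes

Premise 8 states O(~inform_contract) outright.
Applying K to premise 1 (O(~inform_contract ⊃ stow_gear)) and O(~inform_contract) yields O(stow_gear).
With premise 7, O(stow_gear ⊃ ~halt_line), the K-axiom yields O(~halt_line).
The contrapositive of premise 6 (O(~audit_badge ⊃ halt_line)) is O(~halt_line ⊃ audit_badge), and O(~halt_line) is already established, so O(audit_badge).
Premise 4 is O(~void_entry ⊃ ~audit_badge); contrapositively O(audit_badge ⊃ void_entry). Since O(audit_badge) holds, K gives O(void_entry).
Premise 3 is O(convene_panel ⊃ ~void_entry); contrapositively O(void_entry ⊃ ~convene_panel). Since O(void_entry) holds, K gives O(~convene_panel).
Premises 2, 5 do not contribute to this derivation.
So O(~convene_panel) holds, i.e. F(convene_panel). The claim follows.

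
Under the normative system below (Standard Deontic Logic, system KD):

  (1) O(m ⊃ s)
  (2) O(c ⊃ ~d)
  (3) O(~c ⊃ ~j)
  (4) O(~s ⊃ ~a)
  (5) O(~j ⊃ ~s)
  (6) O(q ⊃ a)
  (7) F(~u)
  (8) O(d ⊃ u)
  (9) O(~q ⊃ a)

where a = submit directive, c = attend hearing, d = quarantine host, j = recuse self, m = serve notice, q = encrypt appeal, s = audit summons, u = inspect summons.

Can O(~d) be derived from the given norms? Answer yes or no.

Yes

By case analysis on ~q: premise 9 gives O(~q ⊃ a) and premise 6 gives O(q ⊃ a), so O(a) either way.
The contrapositive of premise 4 (O(~s ⊃ ~a)) is O(a ⊃ s), and O(a) is already established, so O(s).
Premise 5, O(~j ⊃ ~s), contraposes to O(s ⊃ j); with O(s) we get O(j).
The contrapositive of premise 3 (O(~c ⊃ ~j)) is O(j ⊃ c), and O(j) is already established, so O(c).
Applying K to premise 2 (O(c ⊃ ~d)) and O(c) yields O(~d).
Premises 1, 7, 8 do not contribute to this derivation.
So O(~d) follows.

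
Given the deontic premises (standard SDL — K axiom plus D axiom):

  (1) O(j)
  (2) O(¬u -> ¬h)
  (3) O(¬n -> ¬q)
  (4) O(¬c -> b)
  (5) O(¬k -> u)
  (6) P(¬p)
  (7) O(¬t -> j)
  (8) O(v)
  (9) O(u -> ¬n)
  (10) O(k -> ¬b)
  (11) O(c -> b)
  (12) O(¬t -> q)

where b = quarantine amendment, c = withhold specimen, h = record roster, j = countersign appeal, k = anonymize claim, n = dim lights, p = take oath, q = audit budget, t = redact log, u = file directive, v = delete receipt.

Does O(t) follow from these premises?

Premises 11 and 4 are O(c -> b) and O(¬c -> b); every ideal world satisfies c or ¬c, so in either case b holds — hence O(b).
The contrapositive of premise 10 (O(k -> ¬b)) is O(b -> ¬k), and O(b) is already established, so O(¬k).
Premise 5 is O(¬k -> u); since O(¬k), deontic closure gives O(u).
Applying K to premise 9 (O(u -> ¬n)) and O(u) yields O(¬n).
With premise 3, O(¬n -> ¬q), the K-axiom yields O(¬q).
The contrapositive of premise 12 (O(¬t -> q)) is O(¬q -> t), and O(¬q) is already established, so O(t).
Premises 1, 2, 6, 7, 8 do not contribute to this derivation.
So O(t) follows.

Yes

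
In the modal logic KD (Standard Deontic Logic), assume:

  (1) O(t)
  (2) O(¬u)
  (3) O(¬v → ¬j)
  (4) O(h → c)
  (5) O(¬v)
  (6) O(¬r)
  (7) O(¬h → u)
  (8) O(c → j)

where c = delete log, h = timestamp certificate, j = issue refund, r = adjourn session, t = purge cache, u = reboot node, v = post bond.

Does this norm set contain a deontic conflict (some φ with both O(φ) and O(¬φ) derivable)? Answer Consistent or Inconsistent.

Inconsistent

Premise 5 states O(¬v) outright.
With premise 3, O(¬v → ¬j), the K-axiom yields O(¬j).
Premise 8, O(c → j), contraposes to O(¬j → ¬c); with O(¬j) we get O(¬c).
Premise 4 is O(h → c); contrapositively O(¬c → ¬h). Since O(¬c) holds, K gives O(¬h).
With premise 7, O(¬h → u), the K-axiom yields O(u).
Yet premise 2 states O(¬u).
We now have both O(u) and O(¬u) — u is simultaneously obligatory and forbidden, violating the D-axiom.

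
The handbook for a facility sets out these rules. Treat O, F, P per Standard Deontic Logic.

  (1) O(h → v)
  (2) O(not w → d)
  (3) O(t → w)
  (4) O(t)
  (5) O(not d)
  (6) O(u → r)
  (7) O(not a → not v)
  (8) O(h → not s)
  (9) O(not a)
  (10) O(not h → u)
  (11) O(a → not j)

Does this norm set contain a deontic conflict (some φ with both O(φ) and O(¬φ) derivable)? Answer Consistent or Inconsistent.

Premise 2 is O(not w → d), but O(not w) is not derivable from the premises, so it does not yield O(d).
So O(d) is not derivable, and the apparent clash with O(not d) does not arise.
A world satisfying every obligation exists (e.g. a=false, d=false, h=false, j=false, r=true, s=false, t=true, u=true, v=false, w=true); no atom is both obligatory and forbidden, so the set is consistent.

Consistent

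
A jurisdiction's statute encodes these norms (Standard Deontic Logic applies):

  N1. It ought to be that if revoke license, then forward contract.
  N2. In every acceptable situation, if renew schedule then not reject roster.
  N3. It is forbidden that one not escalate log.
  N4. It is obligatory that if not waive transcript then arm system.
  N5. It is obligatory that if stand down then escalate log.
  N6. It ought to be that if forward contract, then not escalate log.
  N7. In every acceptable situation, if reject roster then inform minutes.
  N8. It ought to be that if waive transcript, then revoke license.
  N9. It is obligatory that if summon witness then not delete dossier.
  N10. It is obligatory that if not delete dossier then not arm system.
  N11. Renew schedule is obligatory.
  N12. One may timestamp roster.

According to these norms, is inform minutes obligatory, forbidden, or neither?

Neither

Premise 7 is O(reject_roster → inform_minutes), but O(reject_roster) is not derivable from the premises, so it does not yield O(inform_minutes).
No premise or chain of K-axiom applications forces O(inform_minutes), and none forces O(¬inform_minutes). So inform_minutes is neither obligatory nor forbidden under these norms.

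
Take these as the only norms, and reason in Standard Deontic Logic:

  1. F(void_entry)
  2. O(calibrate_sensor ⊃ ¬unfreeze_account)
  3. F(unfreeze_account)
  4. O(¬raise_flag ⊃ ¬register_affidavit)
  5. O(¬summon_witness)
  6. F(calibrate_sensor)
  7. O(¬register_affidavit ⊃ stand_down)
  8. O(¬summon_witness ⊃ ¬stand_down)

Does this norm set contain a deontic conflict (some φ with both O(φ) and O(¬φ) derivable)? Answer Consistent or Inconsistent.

Consistent

Premise 2 is O(calibrate_sensor ⊃ ¬unfreeze_account); even if O(¬unfreeze_account) held, inferring O(calibrate_sensor) would be affirming the consequent — invalid.
So O(calibrate_sensor) is not derivable, and the apparent clash with O(¬calibrate_sensor) does not arise.
A world satisfying every obligation exists (e.g. calibrate_sensor=false, raise_flag=true, register_affidavit=true, stand_down=false, summon_witness=false, unfreeze_account=false, void_entry=false); no atom is both obligatory and forbidden, so the set is consistent.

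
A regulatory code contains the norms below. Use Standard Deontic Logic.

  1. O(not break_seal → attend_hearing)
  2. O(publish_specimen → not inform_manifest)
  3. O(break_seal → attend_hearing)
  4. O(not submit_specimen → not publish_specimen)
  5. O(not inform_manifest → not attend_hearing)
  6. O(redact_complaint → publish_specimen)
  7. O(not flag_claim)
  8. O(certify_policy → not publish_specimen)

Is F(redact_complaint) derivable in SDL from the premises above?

Premises 3 and 1 cover both cases: O(break_seal → attend_hearing) and O(not break_seal → attend_hearing). Since break_seal ∨ not break_seal is a tautology, O(attend_hearing) follows.
Premise 5 is O(not inform_manifest → not attend_hearing); contrapositively O(attend_hearing → inform_manifest). Since O(attend_hearing) holds, K gives O(inform_manifest).
The contrapositive of premise 2 (O(publish_specimen → not inform_manifest)) is O(inform_manifest → not publish_specimen), and O(inform_manifest) is already established, so O(not publish_specimen).
Premise 6, O(redact_complaint → publish_specimen), contraposes to O(not publish_specimen → not redact_complaint); with O(not publish_specimen) we get O(not redact_complaint).
Premises 4, 7, 8 do not contribute to this derivation.
So O(not redact_complaint) holds, i.e. F(redact_complaint). The claim follows.

Yes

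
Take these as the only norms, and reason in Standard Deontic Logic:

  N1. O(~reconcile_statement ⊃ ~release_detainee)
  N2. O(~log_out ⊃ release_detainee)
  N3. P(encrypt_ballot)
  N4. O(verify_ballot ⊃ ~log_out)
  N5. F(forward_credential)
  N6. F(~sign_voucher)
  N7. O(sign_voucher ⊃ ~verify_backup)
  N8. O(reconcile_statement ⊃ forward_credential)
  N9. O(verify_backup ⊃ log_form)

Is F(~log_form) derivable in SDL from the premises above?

Premise 9 is O(verify_backup ⊃ log_form), but O(verify_backup) is not derivable from the premises, so it does not yield O(log_form).
No other premise forces O(log_form). An ideal world satisfying every premise can still have ~log_form true, so F(~log_form) is not derivable.

No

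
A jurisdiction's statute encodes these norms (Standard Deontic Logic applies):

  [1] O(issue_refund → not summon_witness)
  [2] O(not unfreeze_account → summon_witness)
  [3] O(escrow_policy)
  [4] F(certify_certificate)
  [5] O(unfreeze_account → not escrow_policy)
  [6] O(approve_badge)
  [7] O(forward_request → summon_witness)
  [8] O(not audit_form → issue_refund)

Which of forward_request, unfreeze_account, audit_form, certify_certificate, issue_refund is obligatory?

audit_form

From premise 3 we have O(escrow_policy).
Premise 5 is O(unfreeze_account → not escrow_policy); contrapositively O(escrow_policy → not unfreeze_account). Since O(escrow_policy) holds, K gives O(not unfreeze_account).
With premise 2, O(not unfreeze_account → summon_witness), the K-axiom yields O(summon_witness).
The contrapositive of premise 1 (O(issue_refund → not summon_witness)) is O(summon_witness → not issue_refund), and O(summon_witness) is already established, so O(not issue_refund).
Premise 8, O(not audit_form → issue_refund), contraposes to O(not issue_refund → audit_form); with O(not issue_refund) we get O(audit_form).
So O(audit_form) holds — audit_form is obligatory. None of the other listed options is made obligatory by any chain of premises.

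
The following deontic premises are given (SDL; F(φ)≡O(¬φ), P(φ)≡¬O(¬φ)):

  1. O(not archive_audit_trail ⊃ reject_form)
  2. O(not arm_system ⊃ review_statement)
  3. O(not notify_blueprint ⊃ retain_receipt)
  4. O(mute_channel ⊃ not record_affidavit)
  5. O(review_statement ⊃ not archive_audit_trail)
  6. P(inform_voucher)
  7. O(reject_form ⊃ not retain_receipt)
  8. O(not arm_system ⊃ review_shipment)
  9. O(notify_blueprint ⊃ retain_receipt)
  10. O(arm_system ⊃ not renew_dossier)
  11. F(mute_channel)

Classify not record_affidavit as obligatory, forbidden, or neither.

Premise 4 is O(mute_channel ⊃ not record_affidavit), but O(mute_channel) is not derivable from the premises, so it does not yield O(not record_affidavit).
No premise or chain of K-axiom applications forces O(not record_affidavit), and none forces O(record_affidavit). So not record_affidavit is neither obligatory nor forbidden under these norms.

Neither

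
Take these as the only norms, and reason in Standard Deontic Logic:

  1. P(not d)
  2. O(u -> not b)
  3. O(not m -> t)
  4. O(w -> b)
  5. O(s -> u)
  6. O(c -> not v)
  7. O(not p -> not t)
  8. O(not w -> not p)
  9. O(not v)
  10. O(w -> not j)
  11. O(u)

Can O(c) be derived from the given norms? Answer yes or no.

Premise 6 is O(c -> not v); even if O(not v) held, inferring O(c) would be affirming the consequent — invalid.
No other premise forces O(c). An ideal world satisfying every premise can still have c false, so O(c) is not derivable.

No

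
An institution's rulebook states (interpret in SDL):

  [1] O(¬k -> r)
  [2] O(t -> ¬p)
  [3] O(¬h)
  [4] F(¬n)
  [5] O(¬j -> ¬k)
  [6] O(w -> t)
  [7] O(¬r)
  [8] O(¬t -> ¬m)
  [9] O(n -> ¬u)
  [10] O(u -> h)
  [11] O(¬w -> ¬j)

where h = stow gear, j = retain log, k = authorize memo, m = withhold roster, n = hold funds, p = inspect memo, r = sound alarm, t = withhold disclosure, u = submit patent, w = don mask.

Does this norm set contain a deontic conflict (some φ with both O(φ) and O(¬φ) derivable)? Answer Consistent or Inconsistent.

Consistent

Premise 10 is O(u -> h), but O(u) is not derivable from the premises, so it does not yield O(h).
So O(h) is not derivable, and the apparent clash with O(¬h) does not arise.
A world satisfying every obligation exists (e.g. h=false, j=true, k=true, m=false, n=true, p=false, r=false, t=true, u=false, w=true); no atom is both obligatory and forbidden, so the set is consistent.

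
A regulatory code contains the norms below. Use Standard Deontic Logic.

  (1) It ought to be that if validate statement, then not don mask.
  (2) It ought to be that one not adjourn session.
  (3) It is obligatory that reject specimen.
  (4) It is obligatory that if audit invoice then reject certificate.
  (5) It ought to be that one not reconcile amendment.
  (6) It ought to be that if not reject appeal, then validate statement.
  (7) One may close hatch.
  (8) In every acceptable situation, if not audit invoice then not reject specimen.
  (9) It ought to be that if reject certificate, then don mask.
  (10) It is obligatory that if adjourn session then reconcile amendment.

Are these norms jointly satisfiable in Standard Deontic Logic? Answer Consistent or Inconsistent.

Premise 10 is O(adjourn_session → reconcile_amendment), but O(adjourn_session) is not derivable from the premises, so it does not yield O(reconcile_amendment).
So O(reconcile_amendment) is not derivable, and the apparent clash with O(¬reconcile_amendment) does not arise.
A world satisfying every obligation exists (e.g. adjourn_session=false, audit_invoice=true, close_hatch=false, don_mask=true, reconcile_amendment=false, reject_appeal=true, reject_certificate=true, reject_specimen=true, validate_statement=false); no atom is both obligatory and forbidden, so the set is consistent.

Consistent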